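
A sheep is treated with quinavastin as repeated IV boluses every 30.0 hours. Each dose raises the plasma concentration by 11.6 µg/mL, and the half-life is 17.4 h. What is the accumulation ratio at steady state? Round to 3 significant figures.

k = ln 2 / 17.4 = 0.03984 h⁻¹
Fraction remaining after one interval: e^(−kτ) = e^(−0.03984 × 30.0) = 0.3027
R = 1 / (1 − 0.3027) = 1 / 0.6973 ≈ 1.43

1.43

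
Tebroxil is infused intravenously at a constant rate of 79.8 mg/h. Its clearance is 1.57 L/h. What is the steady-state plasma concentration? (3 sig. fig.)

50.8 mg/L

Css = infusion rate / CL = 79.8 / 1.57 ≈ 50.8 mg/L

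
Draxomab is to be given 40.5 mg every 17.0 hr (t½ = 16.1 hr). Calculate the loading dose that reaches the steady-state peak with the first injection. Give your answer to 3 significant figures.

k = ln 2 / 16.1 = 0.04305 hr⁻¹
Accumulation ratio R = 1 / (1 − e^(−kτ)) = 1 / (1 − e^(−0.04305×17.0)) = 1 / (1 − 0.4810) = 1.927
Loading dose = maintenance dose × R = 40.5 × 1.927 ≈ 78.0 mg

78.0 mg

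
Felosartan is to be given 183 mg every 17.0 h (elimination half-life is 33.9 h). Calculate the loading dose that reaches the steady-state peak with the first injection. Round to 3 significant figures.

k = ln 2 / 33.9 = 0.02045 h⁻¹
Accumulation ratio R = 1 / (1 − e^(−kτ)) = 1 / (1 − e^(−0.02045×17.0)) = 1 / (1 − 0.7064) = 3.406
Loading dose = maintenance dose × R = 183 × 3.406 ≈ 623 mg

623 mg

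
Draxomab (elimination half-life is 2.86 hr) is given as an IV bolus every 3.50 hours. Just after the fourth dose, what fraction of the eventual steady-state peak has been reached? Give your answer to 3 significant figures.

0.966

k = ln 2 / 2.86 = 0.2424 hr⁻¹
f_n = 1 − e^(−nkτ) = 1 − e^(−4 × 0.2424 × 3.50) = 1 − e^(−3.393) = 1 − 0.03361 ≈ 0.966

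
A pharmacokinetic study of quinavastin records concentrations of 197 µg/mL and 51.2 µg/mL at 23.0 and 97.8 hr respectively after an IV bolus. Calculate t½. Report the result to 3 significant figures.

k = ln(C₁/C₂) / (t₂ − t₁) = ln(197/51.2) / (97.8 − 23.0)
  = 1.347 / 74.80 = 0.01801 hr⁻¹
t½ = ln 2 / k = ln 2 / 0.01801 ≈ 38.5 hours

38.5 hours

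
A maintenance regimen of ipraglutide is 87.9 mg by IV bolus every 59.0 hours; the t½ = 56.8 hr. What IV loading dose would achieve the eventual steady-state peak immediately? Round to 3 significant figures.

171 mg

k = ln 2 / 56.8 = 0.01220 hr⁻¹
Accumulation ratio R = 1 / (1 − e^(−kτ)) = 1 / (1 − e^(−0.01220×59.0)) = 1 / (1 − 0.4868) = 1.948
Loading dose = maintenance dose × R = 87.9 × 1.948 ≈ 171 mg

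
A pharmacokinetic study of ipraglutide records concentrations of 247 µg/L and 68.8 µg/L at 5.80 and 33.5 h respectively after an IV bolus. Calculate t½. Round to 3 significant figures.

k = ln(C₁/C₂) / (t₂ − t₁) = ln(247/68.8) / (33.5 − 5.80)
  = 1.278 / 27.70 = 0.04614 h⁻¹
t½ = ln 2 / k = ln 2 / 0.04614 ≈ 15.0 hours

15.0 hours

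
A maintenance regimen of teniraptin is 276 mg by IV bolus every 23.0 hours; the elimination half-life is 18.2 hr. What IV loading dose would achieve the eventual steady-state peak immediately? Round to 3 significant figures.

k = ln 2 / 18.2 = 0.03809 hr⁻¹
Accumulation ratio R = 1 / (1 − e^(−kτ)) = 1 / (1 − e^(−0.03809×23.0)) = 1 / (1 − 0.4165) = 1.714
Loading dose = maintenance dose × R = 276 × 1.714 ≈ 473 mg

473 mg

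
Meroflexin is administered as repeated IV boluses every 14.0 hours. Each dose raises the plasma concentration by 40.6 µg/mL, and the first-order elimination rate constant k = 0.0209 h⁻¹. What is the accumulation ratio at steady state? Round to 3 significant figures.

3.94

Fraction remaining after one interval: e^(−kτ) = e^(−0.02090 × 14.0) = 0.7463
R = 1 / (1 − 0.7463) = 1 / 0.2537 ≈ 3.94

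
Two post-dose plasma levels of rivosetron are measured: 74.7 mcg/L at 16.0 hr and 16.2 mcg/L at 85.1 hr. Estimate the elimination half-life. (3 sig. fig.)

k = ln(C₁/C₂) / (t₂ − t₁) = ln(74.7/16.2) / (85.1 − 16.0)
  = 1.528 / 69.10 = 0.02212 hr⁻¹
t½ = ln 2 / k = ln 2 / 0.02212 ≈ 31.3 hours

31.3 hours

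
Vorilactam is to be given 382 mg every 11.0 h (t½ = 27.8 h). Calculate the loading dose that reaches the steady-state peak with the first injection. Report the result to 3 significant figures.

k = ln 2 / 27.8 = 0.02493 h⁻¹
Accumulation ratio R = 1 / (1 − e^(−kτ)) = 1 / (1 − e^(−0.02493×11.0)) = 1 / (1 − 0.7601) = 4.169
Loading dose = maintenance dose × R = 382 × 4.169 ≈ 1590 mg

1590 mg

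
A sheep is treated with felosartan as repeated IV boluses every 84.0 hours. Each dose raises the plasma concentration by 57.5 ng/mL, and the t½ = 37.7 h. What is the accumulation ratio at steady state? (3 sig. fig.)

k = ln 2 / 37.7 = 0.01839 h⁻¹
Fraction remaining after one interval: e^(−kτ) = e^(−0.01839 × 84.0) = 0.2134
R = 1 / (1 − 0.2134) = 1 / 0.7866 ≈ 1.27

1.27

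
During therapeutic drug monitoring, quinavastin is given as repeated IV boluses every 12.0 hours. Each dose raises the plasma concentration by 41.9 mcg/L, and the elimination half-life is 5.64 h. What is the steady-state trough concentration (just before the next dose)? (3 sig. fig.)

12.4 mcg/L

k = ln 2 / 5.64 = 0.1229 h⁻¹
Fraction remaining after one interval: e^(−kτ) = e^(−0.1229 × 12.0) = 0.2288
R = 1 / (1 − 0.2288) = 1.297
Css,max = 41.9 × 1.297 = 54.33 mcg/L
Css,min = Css,max × e^(−kτ) = 54.33 × 0.2288 ≈ 12.4 mcg/L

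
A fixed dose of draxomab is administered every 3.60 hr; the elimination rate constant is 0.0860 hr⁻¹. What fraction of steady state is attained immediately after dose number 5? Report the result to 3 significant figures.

0.787

f_n = 1 − e^(−nkτ) = 1 − e^(−5 × 0.08600 × 3.60) = 1 − e^(−1.548) = 1 − 0.2127 ≈ 0.787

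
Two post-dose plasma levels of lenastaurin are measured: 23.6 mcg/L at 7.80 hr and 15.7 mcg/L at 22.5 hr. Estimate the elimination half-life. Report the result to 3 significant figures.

k = ln(C₁/C₂) / (t₂ − t₁) = ln(23.6/15.7) / (22.5 − 7.80)
  = 0.4076 / 14.70 = 0.02773 hr⁻¹
t½ = ln 2 / k = ln 2 / 0.02773 ≈ 25.0 hours

25.0 hours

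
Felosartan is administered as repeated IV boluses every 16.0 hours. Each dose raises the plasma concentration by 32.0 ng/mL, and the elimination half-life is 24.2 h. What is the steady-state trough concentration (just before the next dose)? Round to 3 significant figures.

55.0 ng/mL

k = ln 2 / 24.2 = 0.02864 h⁻¹
Fraction remaining after one interval: e^(−kτ) = e^(−0.02864 × 16.0) = 0.6324
R = 1 / (1 − 0.6324) = 2.720
Css,max = 32.0 × 2.720 = 87.04 ng/mL
Css,min = Css,max × e^(−kτ) = 87.04 × 0.6324 ≈ 55.0 ng/mL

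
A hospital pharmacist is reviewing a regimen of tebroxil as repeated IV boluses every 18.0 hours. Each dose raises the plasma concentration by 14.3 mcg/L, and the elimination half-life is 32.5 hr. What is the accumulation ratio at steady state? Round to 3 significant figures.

k = ln 2 / 32.5 = 0.02133 hr⁻¹
Fraction remaining after one interval: e^(−kτ) = e^(−0.02133 × 18.0) = 0.6812
R = 1 / (1 − 0.6812) = 1 / 0.3188 ≈ 3.14

3.14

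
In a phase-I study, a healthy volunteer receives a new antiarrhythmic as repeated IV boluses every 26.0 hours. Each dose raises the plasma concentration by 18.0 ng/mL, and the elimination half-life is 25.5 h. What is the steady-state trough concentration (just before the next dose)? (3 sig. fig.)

k = ln 2 / 25.5 = 0.02718 h⁻¹
Fraction remaining after one interval: e^(−kτ) = e^(−0.02718 × 26.0) = 0.4933
R = 1 / (1 − 0.4933) = 1.973
Css,max = 18.0 × 1.973 = 35.52 ng/mL
Css,min = Css,max × e^(−kτ) = 35.52 × 0.4933 ≈ 17.5 ng/mL

17.5 ng/mL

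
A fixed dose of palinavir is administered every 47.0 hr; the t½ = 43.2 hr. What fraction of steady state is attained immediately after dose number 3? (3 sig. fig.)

0.896

k = ln 2 / 43.2 = 0.01605 hr⁻¹
f_n = 1 − e^(−nkτ) = 1 − e^(−3 × 0.01605 × 47.0) = 1 − e^(−2.262) = 1 − 0.1041 ≈ 0.896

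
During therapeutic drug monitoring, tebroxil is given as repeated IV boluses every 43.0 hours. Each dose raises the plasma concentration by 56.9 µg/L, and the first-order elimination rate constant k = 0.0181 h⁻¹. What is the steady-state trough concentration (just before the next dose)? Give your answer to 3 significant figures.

Fraction remaining after one interval: e^(−kτ) = e^(−0.01810 × 43.0) = 0.4592
R = 1 / (1 − 0.4592) = 1.849
Css,max = 56.9 × 1.849 = 105.2 µg/L
Css,min = Css,max × e^(−kτ) = 105.2 × 0.4592 ≈ 48.3 µg/L

48.3 µg/L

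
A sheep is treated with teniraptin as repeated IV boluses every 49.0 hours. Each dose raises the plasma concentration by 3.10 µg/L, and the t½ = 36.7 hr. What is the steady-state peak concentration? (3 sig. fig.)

k = ln 2 / 36.7 = 0.01889 hr⁻¹
Fraction remaining after one interval: e^(−kτ) = e^(−0.01889 × 49.0) = 0.3964
R = 1 / (1 − 0.3964) = 1.657
Css,max = 3.10 × 1.657 ≈ 5.14 µg/L

5.14 µg/L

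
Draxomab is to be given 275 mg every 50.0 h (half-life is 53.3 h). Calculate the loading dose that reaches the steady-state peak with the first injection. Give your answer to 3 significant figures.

575 mg

k = ln 2 / 53.3 = 0.01300 h⁻¹
Accumulation ratio R = 1 / (1 − e^(−kτ)) = 1 / (1 − e^(−0.01300×50.0)) = 1 / (1 − 0.5219) = 2.092
Loading dose = maintenance dose × R = 275 × 2.092 ≈ 575 mg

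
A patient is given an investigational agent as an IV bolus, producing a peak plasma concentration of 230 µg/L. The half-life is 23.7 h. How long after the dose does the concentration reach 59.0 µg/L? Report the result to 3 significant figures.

46.5 hours

k = ln 2 / 23.7 = 0.02925 h⁻¹
C(t) = C₀ e^(−kt)  ⇒  t = ln(C₀/C) / k
t = ln(230/59.0) / 0.02925 = 1.361 / 0.02925 ≈ 46.5 hours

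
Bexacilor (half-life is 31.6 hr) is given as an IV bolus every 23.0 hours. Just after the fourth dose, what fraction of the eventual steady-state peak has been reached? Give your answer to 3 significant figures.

0.867

k = ln 2 / 31.6 = 0.02194 hr⁻¹
f_n = 1 − e^(−nkτ) = 1 − e^(−4 × 0.02194 × 23.0) = 1 − e^(−2.018) = 1 − 0.1329 ≈ 0.867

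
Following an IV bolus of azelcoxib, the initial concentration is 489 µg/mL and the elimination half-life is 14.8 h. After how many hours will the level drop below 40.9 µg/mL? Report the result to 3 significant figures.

k = ln 2 / 14.8 = 0.04683 h⁻¹
C(t) = C₀ e^(−kt)  ⇒  t = ln(C₀/C) / k
t = ln(489/40.9) / 0.04683 = 2.481 / 0.04683 ≈ 53.0 hours

53.0 hours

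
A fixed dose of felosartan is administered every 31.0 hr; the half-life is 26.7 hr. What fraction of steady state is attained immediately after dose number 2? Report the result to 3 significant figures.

k = ln 2 / 26.7 = 0.02596 hr⁻¹
f_n = 1 − e^(−nkτ) = 1 − e^(−2 × 0.02596 × 31.0) = 1 − e^(−1.610) = 1 − 0.2000 ≈ 0.800

0.800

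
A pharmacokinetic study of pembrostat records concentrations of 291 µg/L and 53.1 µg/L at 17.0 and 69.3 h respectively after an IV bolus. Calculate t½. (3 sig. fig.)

k = ln(C₁/C₂) / (t₂ − t₁) = ln(291/53.1) / (69.3 − 17.0)
  = 1.701 / 52.30 = 0.03253 h⁻¹
t½ = ln 2 / k = ln 2 / 0.03253 ≈ 21.3 hours

21.3 hours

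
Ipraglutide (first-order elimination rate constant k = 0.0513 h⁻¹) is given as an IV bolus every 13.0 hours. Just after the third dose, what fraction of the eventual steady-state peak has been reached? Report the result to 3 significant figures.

f_n = 1 − e^(−nkτ) = 1 − e^(−3 × 0.05130 × 13.0) = 1 − e^(−2.001) = 1 − 0.1352 ≈ 0.865

0.865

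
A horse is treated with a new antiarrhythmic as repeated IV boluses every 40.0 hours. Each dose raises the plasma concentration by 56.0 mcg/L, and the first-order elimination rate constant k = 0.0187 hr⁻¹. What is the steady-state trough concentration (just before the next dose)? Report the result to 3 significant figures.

Fraction remaining after one interval: e^(−kτ) = e^(−0.01870 × 40.0) = 0.4733
R = 1 / (1 − 0.4733) = 1.899
Css,max = 56.0 × 1.899 = 106.3 mcg/L
Css,min = Css,max × e^(−kτ) = 106.3 × 0.4733 ≈ 50.3 mcg/L

50.3 mcg/L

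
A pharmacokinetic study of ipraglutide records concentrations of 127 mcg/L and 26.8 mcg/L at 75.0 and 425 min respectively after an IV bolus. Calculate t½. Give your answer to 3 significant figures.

156 minutes

k = ln(C₁/C₂) / (t₂ − t₁) = ln(127/26.8) / (425 − 75.0)
  = 1.556 / 350.0 = 0.004445 min⁻¹
t½ = ln 2 / k = ln 2 / 0.004445 ≈ 156 minutes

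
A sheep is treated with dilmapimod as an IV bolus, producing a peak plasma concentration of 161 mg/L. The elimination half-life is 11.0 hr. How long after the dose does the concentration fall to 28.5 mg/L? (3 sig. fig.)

27.5 hours

k = ln 2 / 11.0 = 0.06301 hr⁻¹
C(t) = C₀ e^(−kt)  ⇒  t = ln(C₀/C) / k
t = ln(161/28.5) / 0.06301 = 1.732 / 0.06301 ≈ 27.5 hours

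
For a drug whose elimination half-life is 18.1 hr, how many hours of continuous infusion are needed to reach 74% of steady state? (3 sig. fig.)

k = ln 2 / 18.1 = 0.03830 hr⁻¹
f = 1 − e^(−kt)  ⇒  t = −ln(1 − f) / k
t = −ln(1 − 0.74) / 0.03830 = 1.347 / 0.03830 ≈ 35.2 hours

35.2 hours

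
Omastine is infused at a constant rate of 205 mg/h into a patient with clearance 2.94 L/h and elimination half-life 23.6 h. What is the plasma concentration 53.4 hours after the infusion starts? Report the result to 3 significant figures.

55.2 mg/L

Css = rate / CL = 205 / 2.94 = 69.73 mg/L
k = ln 2 / 23.6 = 0.02937 h⁻¹
C(t) = Css (1 − e^(−kt)) = 69.73 × (1 − e^(−1.568)) = 69.73 × 0.7916 ≈ 55.2 mg/L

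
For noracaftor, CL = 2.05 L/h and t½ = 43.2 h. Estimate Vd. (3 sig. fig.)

k = ln 2 / t½ = ln 2 / 43.2 = 0.01605 h⁻¹
V = CL / k = 2.05 / 0.01605 ≈ 128 L

128 L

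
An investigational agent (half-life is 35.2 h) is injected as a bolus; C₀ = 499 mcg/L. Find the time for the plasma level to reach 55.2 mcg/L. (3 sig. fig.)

k = ln 2 / 35.2 = 0.01969 h⁻¹
C(t) = C₀ e^(−kt)  ⇒  t = ln(C₀/C) / k
t = ln(499/55.2) / 0.01969 = 2.202 / 0.01969 ≈ 112 hours

112 hours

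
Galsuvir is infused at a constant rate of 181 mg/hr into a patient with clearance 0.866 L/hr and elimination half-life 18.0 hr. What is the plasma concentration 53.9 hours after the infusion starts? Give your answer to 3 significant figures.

183 mg/L

Css = rate / CL = 181 / 0.866 = 209.0 mg/L
k = ln 2 / 18.0 = 0.03851 hr⁻¹
C(t) = Css (1 − e^(−kt)) = 209.0 × (1 − e^(−2.076)) = 209.0 × 0.8745 ≈ 183 mg/L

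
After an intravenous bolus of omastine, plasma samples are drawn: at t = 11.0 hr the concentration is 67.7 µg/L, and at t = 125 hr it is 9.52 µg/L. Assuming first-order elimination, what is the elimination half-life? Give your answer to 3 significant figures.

k = ln(C₁/C₂) / (t₂ − t₁) = ln(67.7/9.52) / (125 − 11.0)
  = 1.962 / 114.0 = 0.01721 hr⁻¹
t½ = ln 2 / k = ln 2 / 0.01721 ≈ 40.3 hours

40.3 hours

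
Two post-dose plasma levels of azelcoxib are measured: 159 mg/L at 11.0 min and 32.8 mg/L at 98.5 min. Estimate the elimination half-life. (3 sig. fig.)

k = ln(C₁/C₂) / (t₂ − t₁) = ln(159/32.8) / (98.5 − 11.0)
  = 1.578 / 87.50 = 0.01804 min⁻¹
t½ = ln 2 / k = ln 2 / 0.01804 ≈ 38.4 minutes

38.4 minutes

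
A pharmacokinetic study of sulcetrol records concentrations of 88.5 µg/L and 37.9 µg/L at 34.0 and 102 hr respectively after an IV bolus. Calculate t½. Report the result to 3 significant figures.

k = ln(C₁/C₂) / (t₂ − t₁) = ln(88.5/37.9) / (102 − 34.0)
  = 0.8481 / 68.00 = 0.01247 hr⁻¹
t½ = ln 2 / k = ln 2 / 0.01247 ≈ 55.6 hours

55.6 hours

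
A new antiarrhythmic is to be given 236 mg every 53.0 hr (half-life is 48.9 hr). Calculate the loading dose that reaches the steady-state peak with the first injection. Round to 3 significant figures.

447 mg

k = ln 2 / 48.9 = 0.01417 hr⁻¹
Accumulation ratio R = 1 / (1 − e^(−kτ)) = 1 / (1 − e^(−0.01417×53.0)) = 1 / (1 − 0.4718) = 1.893
Loading dose = maintenance dose × R = 236 × 1.893 ≈ 447 mg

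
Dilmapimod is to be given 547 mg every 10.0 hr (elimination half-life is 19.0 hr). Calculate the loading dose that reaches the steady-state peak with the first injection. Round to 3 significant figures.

k = ln 2 / 19.0 = 0.03648 hr⁻¹
Accumulation ratio R = 1 / (1 − e^(−kτ)) = 1 / (1 − e^(−0.03648×10.0)) = 1 / (1 − 0.6943) = 3.271
Loading dose = maintenance dose × R = 547 × 3.271 ≈ 1790 mg

1790 mg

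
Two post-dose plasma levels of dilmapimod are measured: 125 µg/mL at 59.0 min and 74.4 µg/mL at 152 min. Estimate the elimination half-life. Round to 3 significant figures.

k = ln(C₁/C₂) / (t₂ − t₁) = ln(125/74.4) / (152 − 59.0)
  = 0.5189 / 93.00 = 0.005579 min⁻¹
t½ = ln 2 / k = ln 2 / 0.005579 ≈ 124 minutes

124 minutes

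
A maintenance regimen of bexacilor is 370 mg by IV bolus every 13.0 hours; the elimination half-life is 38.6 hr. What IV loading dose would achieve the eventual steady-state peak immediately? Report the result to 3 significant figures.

k = ln 2 / 38.6 = 0.01796 hr⁻¹
Accumulation ratio R = 1 / (1 − e^(−kτ)) = 1 / (1 − e^(−0.01796×13.0)) = 1 / (1 − 0.7918) = 4.803
Loading dose = maintenance dose × R = 370 × 4.803 ≈ 1780 mg

1780 mg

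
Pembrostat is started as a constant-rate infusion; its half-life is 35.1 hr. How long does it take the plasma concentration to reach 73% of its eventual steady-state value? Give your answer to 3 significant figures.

66.3 hours

k = ln 2 / 35.1 = 0.01975 hr⁻¹
f = 1 − e^(−kt)  ⇒  t = −ln(1 − f) / k
t = −ln(1 − 0.73) / 0.01975 = 1.309 / 0.01975 ≈ 66.3 hours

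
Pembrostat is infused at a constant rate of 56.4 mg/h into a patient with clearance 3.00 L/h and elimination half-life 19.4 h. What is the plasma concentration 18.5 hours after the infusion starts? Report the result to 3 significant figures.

9.09 mg/L

Css = rate / CL = 56.4 / 3.00 = 18.80 mg/L
k = ln 2 / 19.4 = 0.03573 h⁻¹
C(t) = Css (1 − e^(−kt)) = 18.80 × (1 − e^(−0.6610)) = 18.80 × 0.4837 ≈ 9.09 mg/L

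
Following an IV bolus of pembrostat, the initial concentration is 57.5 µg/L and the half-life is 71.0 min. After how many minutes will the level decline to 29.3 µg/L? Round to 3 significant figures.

69.1 minutes

k = ln 2 / 71.0 = 0.009763 min⁻¹
C(t) = C₀ e^(−kt)  ⇒  t = ln(C₀/C) / k
t = ln(57.5/29.3) / 0.009763 = 0.6742 / 0.009763 ≈ 69.1 minutes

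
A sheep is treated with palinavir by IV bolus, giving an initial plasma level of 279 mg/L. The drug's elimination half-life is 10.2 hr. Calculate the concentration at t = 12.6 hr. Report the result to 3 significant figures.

k = ln 2 / 10.2 = 0.06796 hr⁻¹
C(t) = C₀ e^(−kt) = 279 × e^(−0.06796 × 12.6) = 279 × e^(−0.8562) = 279 × 0.4248 ≈ 119 mg/L

119 mg/L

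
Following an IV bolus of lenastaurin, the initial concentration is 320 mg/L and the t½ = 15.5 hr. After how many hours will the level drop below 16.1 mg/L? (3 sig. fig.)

66.9 hours

k = ln 2 / 15.5 = 0.04472 hr⁻¹
C(t) = C₀ e^(−kt)  ⇒  t = ln(C₀/C) / k
t = ln(320/16.1) / 0.04472 = 2.990 / 0.04472 ≈ 66.9 hours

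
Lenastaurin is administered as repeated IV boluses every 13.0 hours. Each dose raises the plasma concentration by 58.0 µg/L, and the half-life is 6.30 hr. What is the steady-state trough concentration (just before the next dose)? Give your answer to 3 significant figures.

k = ln 2 / 6.30 = 0.1100 hr⁻¹
Fraction remaining after one interval: e^(−kτ) = e^(−0.1100 × 13.0) = 0.2392
R = 1 / (1 − 0.2392) = 1.314
Css,max = 58.0 × 1.314 = 76.24 µg/L
Css,min = Css,max × e^(−kτ) = 76.24 × 0.2392 ≈ 18.2 µg/L

18.2 µg/L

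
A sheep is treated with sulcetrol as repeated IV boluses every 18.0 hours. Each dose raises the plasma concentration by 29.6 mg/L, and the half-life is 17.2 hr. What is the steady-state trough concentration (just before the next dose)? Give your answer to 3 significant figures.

27.8 mg/L

k = ln 2 / 17.2 = 0.04030 hr⁻¹
Fraction remaining after one interval: e^(−kτ) = e^(−0.04030 × 18.0) = 0.4841
R = 1 / (1 − 0.4841) = 1.939
Css,max = 29.6 × 1.939 = 57.38 mg/L
Css,min = Css,max × e^(−kτ) = 57.38 × 0.4841 ≈ 27.8 mg/L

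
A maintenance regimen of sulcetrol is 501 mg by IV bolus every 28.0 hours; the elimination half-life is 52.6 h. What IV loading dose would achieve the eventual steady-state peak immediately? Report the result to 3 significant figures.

1620 mg

k = ln 2 / 52.6 = 0.01318 h⁻¹
Accumulation ratio R = 1 / (1 − e^(−kτ)) = 1 / (1 − e^(−0.01318×28.0)) = 1 / (1 − 0.6914) = 3.241
Loading dose = maintenance dose × R = 501 × 3.241 ≈ 1620 mg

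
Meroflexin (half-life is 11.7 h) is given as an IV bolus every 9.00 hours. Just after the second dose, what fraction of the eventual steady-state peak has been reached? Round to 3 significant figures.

k = ln 2 / 11.7 = 0.05924 h⁻¹
f_n = 1 − e^(−nkτ) = 1 − e^(−2 × 0.05924 × 9.00) = 1 − e^(−1.066) = 1 − 0.3443 ≈ 0.656

0.656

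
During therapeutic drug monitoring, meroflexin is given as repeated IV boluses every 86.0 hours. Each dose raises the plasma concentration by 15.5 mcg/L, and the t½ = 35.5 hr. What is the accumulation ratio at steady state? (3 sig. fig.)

k = ln 2 / 35.5 = 0.01953 hr⁻¹
Fraction remaining after one interval: e^(−kτ) = e^(−0.01953 × 86.0) = 0.1865
R = 1 / (1 − 0.1865) = 1 / 0.8135 ≈ 1.23

1.23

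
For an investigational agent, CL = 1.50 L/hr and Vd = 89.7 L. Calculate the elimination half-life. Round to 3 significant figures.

k = CL / V = 1.50 / 89.7 = 0.01672 hr⁻¹
t½ = ln 2 / k = ln 2 / 0.01672 ≈ 41.5 hours

41.5 hours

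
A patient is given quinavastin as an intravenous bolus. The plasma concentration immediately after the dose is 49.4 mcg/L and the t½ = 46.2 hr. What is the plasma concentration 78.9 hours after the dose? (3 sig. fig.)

15.1 mcg/L

k = ln 2 / 46.2 = 0.01500 hr⁻¹
C(t) = C₀ e^(−kt) = 49.4 × e^(−0.01500 × 78.9) = 49.4 × e^(−1.184) = 49.4 × 0.3061 ≈ 15.1 mcg/L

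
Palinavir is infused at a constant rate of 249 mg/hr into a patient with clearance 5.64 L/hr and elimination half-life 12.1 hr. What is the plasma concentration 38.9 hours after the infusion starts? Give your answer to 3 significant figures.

39.4 mg/L

Css = rate / CL = 249 / 5.64 = 44.15 mg/L
k = ln 2 / 12.1 = 0.05728 hr⁻¹
C(t) = Css (1 − e^(−kt)) = 44.15 × (1 − e^(−2.228)) = 44.15 × 0.8923 ≈ 39.4 mg/L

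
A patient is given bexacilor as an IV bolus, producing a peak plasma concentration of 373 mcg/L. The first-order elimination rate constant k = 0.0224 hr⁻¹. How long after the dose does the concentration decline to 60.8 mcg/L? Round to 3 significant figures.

81.0 hours

C(t) = C₀ e^(−kt)  ⇒  t = ln(C₀/C) / k
t = ln(373/60.8) / 0.02240 = 1.814 / 0.02240 ≈ 81.0 hours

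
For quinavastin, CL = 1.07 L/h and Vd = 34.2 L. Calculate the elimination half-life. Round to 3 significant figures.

k = CL / V = 1.07 / 34.2 = 0.03129 h⁻¹
t½ = ln 2 / k = ln 2 / 0.03129 ≈ 22.2 hours

22.2 hours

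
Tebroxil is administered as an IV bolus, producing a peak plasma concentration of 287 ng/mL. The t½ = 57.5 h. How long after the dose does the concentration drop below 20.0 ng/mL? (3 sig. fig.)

221 hours

k = ln 2 / 57.5 = 0.01205 h⁻¹
C(t) = C₀ e^(−kt)  ⇒  t = ln(C₀/C) / k
t = ln(287/20.0) / 0.01205 = 2.664 / 0.01205 ≈ 221 hours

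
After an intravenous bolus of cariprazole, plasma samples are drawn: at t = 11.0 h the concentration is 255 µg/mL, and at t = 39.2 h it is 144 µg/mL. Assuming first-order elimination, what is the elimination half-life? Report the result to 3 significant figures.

34.2 hours

k = ln(C₁/C₂) / (t₂ − t₁) = ln(255/144) / (39.2 − 11.0)
  = 0.5715 / 28.20 = 0.02026 h⁻¹
t½ = ln 2 / k = ln 2 / 0.02026 ≈ 34.2 hours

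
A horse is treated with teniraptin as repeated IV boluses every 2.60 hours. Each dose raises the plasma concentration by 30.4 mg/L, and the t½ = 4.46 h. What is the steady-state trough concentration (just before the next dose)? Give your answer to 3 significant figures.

k = ln 2 / 4.46 = 0.1554 h⁻¹
Fraction remaining after one interval: e^(−kτ) = e^(−0.1554 × 2.60) = 0.6676
R = 1 / (1 − 0.6676) = 3.008
Css,max = 30.4 × 3.008 = 91.45 mg/L
Css,min = Css,max × e^(−kτ) = 91.45 × 0.6676 ≈ 61.1 mg/L

61.1 mg/L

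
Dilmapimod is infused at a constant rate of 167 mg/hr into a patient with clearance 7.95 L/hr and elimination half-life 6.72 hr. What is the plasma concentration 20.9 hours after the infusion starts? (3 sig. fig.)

Css = rate / CL = 167 / 7.95 = 21.01 mg/L
k = ln 2 / 6.72 = 0.1031 hr⁻¹
C(t) = Css (1 − e^(−kt)) = 21.01 × (1 − e^(−2.156)) = 21.01 × 0.8842 ≈ 18.6 mg/L

18.6 mg/L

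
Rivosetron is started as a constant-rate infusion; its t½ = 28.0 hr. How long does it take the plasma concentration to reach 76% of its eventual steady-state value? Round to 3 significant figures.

k = ln 2 / 28.0 = 0.02476 hr⁻¹
f = 1 − e^(−kt)  ⇒  t = −ln(1 − f) / k
t = −ln(1 − 0.76) / 0.02476 = 1.427 / 0.02476 ≈ 57.6 hours

57.6 hours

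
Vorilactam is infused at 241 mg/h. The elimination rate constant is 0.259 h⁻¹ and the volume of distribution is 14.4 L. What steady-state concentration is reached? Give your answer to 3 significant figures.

64.6 µg/mL

CL = k · V = 0.259 × 14.4 = 3.730 L/h
Css = rate / CL = 241 / 3.730 ≈ 64.6 µg/mL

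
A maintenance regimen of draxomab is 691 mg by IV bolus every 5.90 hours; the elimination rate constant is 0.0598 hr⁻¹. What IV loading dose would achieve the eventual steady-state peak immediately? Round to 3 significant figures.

2320 mg

Accumulation ratio R = 1 / (1 − e^(−kτ)) = 1 / (1 − e^(−0.05980×5.90)) = 1 / (1 − 0.7027) = 3.364
Loading dose = maintenance dose × R = 691 × 3.364 ≈ 2320 mg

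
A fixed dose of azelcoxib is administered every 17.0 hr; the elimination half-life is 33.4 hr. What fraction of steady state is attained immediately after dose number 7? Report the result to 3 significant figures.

0.915

k = ln 2 / 33.4 = 0.02075 hr⁻¹
f_n = 1 − e^(−nkτ) = 1 − e^(−7 × 0.02075 × 17.0) = 1 − e^(−2.470) = 1 − 0.08462 ≈ 0.915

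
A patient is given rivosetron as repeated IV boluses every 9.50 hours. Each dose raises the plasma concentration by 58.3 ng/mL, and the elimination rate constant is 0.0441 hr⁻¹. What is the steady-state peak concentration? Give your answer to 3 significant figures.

Fraction remaining after one interval: e^(−kτ) = e^(−0.04410 × 9.50) = 0.6577
R = 1 / (1 − 0.6577) = 2.922
Css,max = 58.3 × 2.922 ≈ 170 ng/mL

170 ng/mL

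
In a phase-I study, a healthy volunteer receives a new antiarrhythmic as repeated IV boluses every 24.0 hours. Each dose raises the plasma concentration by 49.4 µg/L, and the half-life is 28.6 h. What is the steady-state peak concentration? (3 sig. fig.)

k = ln 2 / 28.6 = 0.02424 h⁻¹
Fraction remaining after one interval: e^(−kτ) = e^(−0.02424 × 24.0) = 0.5590
R = 1 / (1 − 0.5590) = 2.267
Css,max = 49.4 × 2.267 ≈ 112 µg/L

112 µg/L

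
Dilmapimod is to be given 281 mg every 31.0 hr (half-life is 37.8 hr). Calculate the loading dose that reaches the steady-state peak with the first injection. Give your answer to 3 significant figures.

k = ln 2 / 37.8 = 0.01834 hr⁻¹
Accumulation ratio R = 1 / (1 − e^(−kτ)) = 1 / (1 − e^(−0.01834×31.0)) = 1 / (1 − 0.5664) = 2.306
Loading dose = maintenance dose × R = 281 × 2.306 ≈ 648 mg

648 mg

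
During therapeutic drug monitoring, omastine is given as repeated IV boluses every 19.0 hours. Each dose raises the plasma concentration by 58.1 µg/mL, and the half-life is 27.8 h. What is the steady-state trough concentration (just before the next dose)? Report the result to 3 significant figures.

95.9 µg/mL

k = ln 2 / 27.8 = 0.02493 h⁻¹
Fraction remaining after one interval: e^(−kτ) = e^(−0.02493 × 19.0) = 0.6227
R = 1 / (1 − 0.6227) = 2.650
Css,max = 58.1 × 2.650 = 154.0 µg/mL
Css,min = Css,max × e^(−kτ) = 154.0 × 0.6227 ≈ 95.9 µg/mL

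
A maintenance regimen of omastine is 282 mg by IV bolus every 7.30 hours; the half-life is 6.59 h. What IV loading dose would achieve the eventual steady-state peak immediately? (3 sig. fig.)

526 mg

k = ln 2 / 6.59 = 0.1052 h⁻¹
Accumulation ratio R = 1 / (1 − e^(−kτ)) = 1 / (1 − e^(−0.1052×7.30)) = 1 / (1 − 0.4640) = 1.866
Loading dose = maintenance dose × R = 282 × 1.866 ≈ 526 mg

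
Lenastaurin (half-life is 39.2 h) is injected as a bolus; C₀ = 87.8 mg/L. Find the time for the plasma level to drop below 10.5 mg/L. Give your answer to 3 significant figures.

120 hours

k = ln 2 / 39.2 = 0.01768 h⁻¹
C(t) = C₀ e^(−kt)  ⇒  t = ln(C₀/C) / k
t = ln(87.8/10.5) / 0.01768 = 2.124 / 0.01768 ≈ 120 hours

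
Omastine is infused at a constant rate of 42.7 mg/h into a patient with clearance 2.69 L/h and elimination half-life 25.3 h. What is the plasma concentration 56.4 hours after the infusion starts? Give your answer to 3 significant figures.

Css = rate / CL = 42.7 / 2.69 = 15.87 mg/L
k = ln 2 / 25.3 = 0.02740 h⁻¹
C(t) = Css (1 − e^(−kt)) = 15.87 × (1 − e^(−1.545)) = 15.87 × 0.7867 ≈ 12.5 mg/L

12.5 mg/L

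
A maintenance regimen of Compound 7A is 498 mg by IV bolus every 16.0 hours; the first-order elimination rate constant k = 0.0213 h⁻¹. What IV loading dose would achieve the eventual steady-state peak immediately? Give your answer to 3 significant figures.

Accumulation ratio R = 1 / (1 − e^(−kτ)) = 1 / (1 − e^(−0.02130×16.0)) = 1 / (1 − 0.7112) = 3.463
Loading dose = maintenance dose × R = 498 × 3.463 ≈ 1720 mg

1720 mg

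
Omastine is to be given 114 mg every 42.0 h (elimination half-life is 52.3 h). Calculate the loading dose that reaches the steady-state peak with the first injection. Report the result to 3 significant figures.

k = ln 2 / 52.3 = 0.01325 h⁻¹
Accumulation ratio R = 1 / (1 − e^(−kτ)) = 1 / (1 − e^(−0.01325×42.0)) = 1 / (1 − 0.5731) = 2.343
Loading dose = maintenance dose × R = 114 × 2.343 ≈ 267 mg

267 mg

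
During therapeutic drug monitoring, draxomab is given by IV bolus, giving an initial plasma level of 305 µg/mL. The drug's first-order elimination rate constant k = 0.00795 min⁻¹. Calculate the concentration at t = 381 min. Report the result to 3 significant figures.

14.8 µg/mL

C(t) = C₀ e^(−kt) = 305 × e^(−0.007950 × 381) = 305 × e^(−3.029) = 305 × 0.04837 ≈ 14.8 µg/mL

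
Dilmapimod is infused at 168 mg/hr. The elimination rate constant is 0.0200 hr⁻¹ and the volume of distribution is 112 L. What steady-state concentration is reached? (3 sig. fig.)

CL = k · V = 0.0200 × 112 = 2.240 L/hr
Css = rate / CL = 168 / 2.240 ≈ 75.0 mg/L

75.0 mg/L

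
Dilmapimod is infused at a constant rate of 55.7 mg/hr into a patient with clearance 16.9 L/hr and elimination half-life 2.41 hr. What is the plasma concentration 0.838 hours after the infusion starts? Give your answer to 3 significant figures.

0.706 mg/L

Css = rate / CL = 55.7 / 16.9 = 3.296 mg/L
k = ln 2 / 2.41 = 0.2876 hr⁻¹
C(t) = Css (1 − e^(−kt)) = 3.296 × (1 − e^(−0.2410)) = 3.296 × 0.2142 ≈ 0.706 mg/L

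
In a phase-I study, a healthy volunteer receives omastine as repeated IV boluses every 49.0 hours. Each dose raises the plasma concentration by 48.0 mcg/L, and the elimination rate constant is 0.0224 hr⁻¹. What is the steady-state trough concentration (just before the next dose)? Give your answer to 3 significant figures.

24.0 mcg/L

Fraction remaining after one interval: e^(−kτ) = e^(−0.02240 × 49.0) = 0.3337
R = 1 / (1 − 0.3337) = 1.501
Css,max = 48.0 × 1.501 = 72.04 mcg/L
Css,min = Css,max × e^(−kτ) = 72.04 × 0.3337 ≈ 24.0 mcg/L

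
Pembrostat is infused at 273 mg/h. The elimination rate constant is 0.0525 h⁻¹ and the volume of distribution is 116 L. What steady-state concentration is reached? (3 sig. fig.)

CL = k · V = 0.0525 × 116 = 6.090 L/h
Css = rate / CL = 273 / 6.090 ≈ 44.8 mg/L

44.8 mg/L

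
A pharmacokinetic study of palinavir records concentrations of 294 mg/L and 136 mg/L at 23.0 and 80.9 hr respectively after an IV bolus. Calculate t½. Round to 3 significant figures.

52.1 hours

k = ln(C₁/C₂) / (t₂ − t₁) = ln(294/136) / (80.9 − 23.0)
  = 0.7709 / 57.90 = 0.01331 hr⁻¹
t½ = ln 2 / k = ln 2 / 0.01331 ≈ 52.1 hours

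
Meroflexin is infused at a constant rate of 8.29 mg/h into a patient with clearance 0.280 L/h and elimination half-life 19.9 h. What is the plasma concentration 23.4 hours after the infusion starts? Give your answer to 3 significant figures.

16.5 mg/L

Css = rate / CL = 8.29 / 0.280 = 29.61 mg/L
k = ln 2 / 19.9 = 0.03483 h⁻¹
C(t) = Css (1 − e^(−kt)) = 29.61 × (1 − e^(−0.8151)) = 29.61 × 0.5574 ≈ 16.5 mg/L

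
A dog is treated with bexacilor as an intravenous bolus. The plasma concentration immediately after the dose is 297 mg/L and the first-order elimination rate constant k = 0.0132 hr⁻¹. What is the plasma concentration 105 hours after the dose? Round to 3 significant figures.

74.3 mg/L

C(t) = C₀ e^(−kt) = 297 × e^(−0.01320 × 105) = 297 × e^(−1.386) = 297 × 0.2501 ≈ 74.3 mg/L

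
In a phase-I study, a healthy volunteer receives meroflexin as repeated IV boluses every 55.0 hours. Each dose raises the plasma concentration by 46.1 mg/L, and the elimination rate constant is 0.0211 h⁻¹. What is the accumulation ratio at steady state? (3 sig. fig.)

1.46

Fraction remaining after one interval: e^(−kτ) = e^(−0.02110 × 55.0) = 0.3133
R = 1 / (1 − 0.3133) = 1 / 0.6867 ≈ 1.46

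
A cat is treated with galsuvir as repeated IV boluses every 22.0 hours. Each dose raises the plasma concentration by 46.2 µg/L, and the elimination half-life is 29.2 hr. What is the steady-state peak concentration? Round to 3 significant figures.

114 µg/L

k = ln 2 / 29.2 = 0.02374 hr⁻¹
Fraction remaining after one interval: e^(−kτ) = e^(−0.02374 × 22.0) = 0.5932
R = 1 / (1 − 0.5932) = 2.458
Css,max = 46.2 × 2.458 ≈ 114 µg/L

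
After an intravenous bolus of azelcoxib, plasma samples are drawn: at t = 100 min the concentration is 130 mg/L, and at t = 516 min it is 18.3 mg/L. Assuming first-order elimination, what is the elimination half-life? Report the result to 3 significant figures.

k = ln(C₁/C₂) / (t₂ − t₁) = ln(130/18.3) / (516 − 100)
  = 1.961 / 416.0 = 0.004713 min⁻¹
t½ = ln 2 / k = ln 2 / 0.004713 ≈ 147 minutes

147 minutes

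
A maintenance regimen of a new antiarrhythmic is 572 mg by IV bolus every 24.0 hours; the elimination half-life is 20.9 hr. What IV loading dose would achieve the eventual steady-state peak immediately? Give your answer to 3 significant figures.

k = ln 2 / 20.9 = 0.03316 hr⁻¹
Accumulation ratio R = 1 / (1 − e^(−kτ)) = 1 / (1 − e^(−0.03316×24.0)) = 1 / (1 − 0.4511) = 1.822
Loading dose = maintenance dose × R = 572 × 1.822 ≈ 1040 mg

1040 mg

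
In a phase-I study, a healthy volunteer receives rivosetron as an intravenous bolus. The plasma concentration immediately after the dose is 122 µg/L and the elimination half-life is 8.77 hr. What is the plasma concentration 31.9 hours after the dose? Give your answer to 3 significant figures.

9.80 µg/L

k = ln 2 / 8.77 = 0.07904 hr⁻¹
C(t) = C₀ e^(−kt) = 122 × e^(−0.07904 × 31.9) = 122 × e^(−2.521) = 122 × 0.08036 ≈ 9.80 µg/L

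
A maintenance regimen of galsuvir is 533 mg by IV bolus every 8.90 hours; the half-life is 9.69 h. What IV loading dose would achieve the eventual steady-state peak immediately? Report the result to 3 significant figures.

k = ln 2 / 9.69 = 0.07153 h⁻¹
Accumulation ratio R = 1 / (1 − e^(−kτ)) = 1 / (1 − e^(−0.07153×8.90)) = 1 / (1 − 0.5291) = 2.123
Loading dose = maintenance dose × R = 533 × 2.123 ≈ 1130 mg

1130 mg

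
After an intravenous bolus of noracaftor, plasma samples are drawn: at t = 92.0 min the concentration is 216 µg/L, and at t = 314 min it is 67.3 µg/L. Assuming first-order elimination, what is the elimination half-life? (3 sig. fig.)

132 minutes

k = ln(C₁/C₂) / (t₂ − t₁) = ln(216/67.3) / (314 − 92.0)
  = 1.166 / 222.0 = 0.005253 min⁻¹
t½ = ln 2 / k = ln 2 / 0.005253 ≈ 132 minutes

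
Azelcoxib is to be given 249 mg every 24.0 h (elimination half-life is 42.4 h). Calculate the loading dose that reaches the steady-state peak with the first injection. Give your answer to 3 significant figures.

k = ln 2 / 42.4 = 0.01635 h⁻¹
Accumulation ratio R = 1 / (1 − e^(−kτ)) = 1 / (1 − e^(−0.01635×24.0)) = 1 / (1 − 0.6755) = 3.081
Loading dose = maintenance dose × R = 249 × 3.081 ≈ 767 mg

767 mg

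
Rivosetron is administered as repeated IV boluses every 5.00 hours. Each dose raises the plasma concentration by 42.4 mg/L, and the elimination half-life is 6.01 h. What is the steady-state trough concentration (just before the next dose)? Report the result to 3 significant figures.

k = ln 2 / 6.01 = 0.1153 h⁻¹
Fraction remaining after one interval: e^(−kτ) = e^(−0.1153 × 5.00) = 0.5618
R = 1 / (1 − 0.5618) = 2.282
Css,max = 42.4 × 2.282 = 96.75 mg/L
Css,min = Css,max × e^(−kτ) = 96.75 × 0.5618 ≈ 54.4 mg/L

54.4 mg/L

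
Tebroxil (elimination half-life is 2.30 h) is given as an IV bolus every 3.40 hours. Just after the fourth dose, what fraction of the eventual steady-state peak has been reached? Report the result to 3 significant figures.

0.983

k = ln 2 / 2.30 = 0.3014 h⁻¹
f_n = 1 − e^(−nkτ) = 1 − e^(−4 × 0.3014 × 3.40) = 1 − e^(−4.099) = 1 − 0.01660 ≈ 0.983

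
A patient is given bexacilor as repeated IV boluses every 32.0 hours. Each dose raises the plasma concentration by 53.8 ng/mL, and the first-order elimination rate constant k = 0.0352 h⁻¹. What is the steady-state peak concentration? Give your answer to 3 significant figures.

79.6 ng/mL

Fraction remaining after one interval: e^(−kτ) = e^(−0.03520 × 32.0) = 0.3242
R = 1 / (1 − 0.3242) = 1.480
Css,max = 53.8 × 1.480 ≈ 79.6 ng/mL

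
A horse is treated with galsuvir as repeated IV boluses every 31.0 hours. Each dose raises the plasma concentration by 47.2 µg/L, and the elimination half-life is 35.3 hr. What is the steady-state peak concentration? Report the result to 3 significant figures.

k = ln 2 / 35.3 = 0.01964 hr⁻¹
Fraction remaining after one interval: e^(−kτ) = e^(−0.01964 × 31.0) = 0.5441
R = 1 / (1 − 0.5441) = 2.193
Css,max = 47.2 × 2.193 ≈ 104 µg/L

104 µg/L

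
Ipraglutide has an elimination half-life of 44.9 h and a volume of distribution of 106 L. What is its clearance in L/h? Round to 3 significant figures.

k = ln 2 / t½ = ln 2 / 44.9 = 0.01544 h⁻¹
CL = k · V = 0.01544 × 106 ≈ 1.64 L/h

1.64 L/h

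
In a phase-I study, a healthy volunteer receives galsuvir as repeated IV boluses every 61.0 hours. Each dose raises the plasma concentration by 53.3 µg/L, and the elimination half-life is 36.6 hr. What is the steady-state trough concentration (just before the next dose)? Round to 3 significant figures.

24.5 µg/L

k = ln 2 / 36.6 = 0.01894 hr⁻¹
Fraction remaining after one interval: e^(−kτ) = e^(−0.01894 × 61.0) = 0.3150
R = 1 / (1 − 0.3150) = 1.460
Css,max = 53.3 × 1.460 = 77.81 µg/L
Css,min = Css,max × e^(−kτ) = 77.81 × 0.3150 ≈ 24.5 µg/L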